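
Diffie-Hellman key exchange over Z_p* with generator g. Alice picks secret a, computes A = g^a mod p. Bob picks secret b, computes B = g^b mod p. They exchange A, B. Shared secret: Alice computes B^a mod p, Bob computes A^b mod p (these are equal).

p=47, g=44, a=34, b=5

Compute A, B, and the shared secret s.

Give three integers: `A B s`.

A = 44^34 mod 47  (bits of 34 = 100010)
  bit 0 = 1: r = r^2 * 44 mod 47 = 1^2 * 44 = 1*44 = 44
  bit 1 = 0: r = r^2 mod 47 = 44^2 = 9
  bit 2 = 0: r = r^2 mod 47 = 9^2 = 34
  bit 3 = 0: r = r^2 mod 47 = 34^2 = 28
  bit 4 = 1: r = r^2 * 44 mod 47 = 28^2 * 44 = 32*44 = 45
  bit 5 = 0: r = r^2 mod 47 = 45^2 = 4
  -> A = 4
B = 44^5 mod 47  (bits of 5 = 101)
  bit 0 = 1: r = r^2 * 44 mod 47 = 1^2 * 44 = 1*44 = 44
  bit 1 = 0: r = r^2 mod 47 = 44^2 = 9
  bit 2 = 1: r = r^2 * 44 mod 47 = 9^2 * 44 = 34*44 = 39
  -> B = 39
s = B^a = 39^34 mod 47  (bits of 34 = 100010)
  bit 0 = 1: r = r^2 * 39 mod 47 = 1^2 * 39 = 1*39 = 39
  bit 1 = 0: r = r^2 mod 47 = 39^2 = 17
  bit 2 = 0: r = r^2 mod 47 = 17^2 = 7
  bit 3 = 0: r = r^2 mod 47 = 7^2 = 2
  bit 4 = 1: r = r^2 * 39 mod 47 = 2^2 * 39 = 4*39 = 15
  bit 5 = 0: r = r^2 mod 47 = 15^2 = 37
  -> s = B^a = 37

Answer: 4 39 37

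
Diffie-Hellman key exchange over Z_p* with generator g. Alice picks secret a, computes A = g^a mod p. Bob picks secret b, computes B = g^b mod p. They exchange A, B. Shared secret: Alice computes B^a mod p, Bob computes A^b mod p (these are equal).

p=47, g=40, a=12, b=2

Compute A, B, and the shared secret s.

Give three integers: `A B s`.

A = 40^12 mod 47  (bits of 12 = 1100)
  bit 0 = 1: r = r^2 * 40 mod 47 = 1^2 * 40 = 1*40 = 40
  bit 1 = 1: r = r^2 * 40 mod 47 = 40^2 * 40 = 2*40 = 33
  bit 2 = 0: r = r^2 mod 47 = 33^2 = 8
  bit 3 = 0: r = r^2 mod 47 = 8^2 = 17
  -> A = 17
B = 40^2 mod 47  (bits of 2 = 10)
  bit 0 = 1: r = r^2 * 40 mod 47 = 1^2 * 40 = 1*40 = 40
  bit 1 = 0: r = r^2 mod 47 = 40^2 = 2
  -> B = 2
s = B^a = 2^12 mod 47  (bits of 12 = 1100)
  bit 0 = 1: r = r^2 * 2 mod 47 = 1^2 * 2 = 1*2 = 2
  bit 1 = 1: r = r^2 * 2 mod 47 = 2^2 * 2 = 4*2 = 8
  bit 2 = 0: r = r^2 mod 47 = 8^2 = 17
  bit 3 = 0: r = r^2 mod 47 = 17^2 = 7
  -> s = B^a = 7

Answer: 17 2 7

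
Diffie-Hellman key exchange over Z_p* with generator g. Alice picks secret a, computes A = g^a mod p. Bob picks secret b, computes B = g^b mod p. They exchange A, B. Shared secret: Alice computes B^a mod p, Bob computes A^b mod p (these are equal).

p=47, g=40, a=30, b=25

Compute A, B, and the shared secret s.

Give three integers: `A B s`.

A = 40^30 mod 47  (bits of 30 = 11110)
  bit 0 = 1: r = r^2 * 40 mod 47 = 1^2 * 40 = 1*40 = 40
  bit 1 = 1: r = r^2 * 40 mod 47 = 40^2 * 40 = 2*40 = 33
  bit 2 = 1: r = r^2 * 40 mod 47 = 33^2 * 40 = 8*40 = 38
  bit 3 = 1: r = r^2 * 40 mod 47 = 38^2 * 40 = 34*40 = 44
  bit 4 = 0: r = r^2 mod 47 = 44^2 = 9
  -> A = 9
B = 40^25 mod 47  (bits of 25 = 11001)
  bit 0 = 1: r = r^2 * 40 mod 47 = 1^2 * 40 = 1*40 = 40
  bit 1 = 1: r = r^2 * 40 mod 47 = 40^2 * 40 = 2*40 = 33
  bit 2 = 0: r = r^2 mod 47 = 33^2 = 8
  bit 3 = 0: r = r^2 mod 47 = 8^2 = 17
  bit 4 = 1: r = r^2 * 40 mod 47 = 17^2 * 40 = 7*40 = 45
  -> B = 45
s = B^a = 45^30 mod 47  (bits of 30 = 11110)
  bit 0 = 1: r = r^2 * 45 mod 47 = 1^2 * 45 = 1*45 = 45
  bit 1 = 1: r = r^2 * 45 mod 47 = 45^2 * 45 = 4*45 = 39
  bit 2 = 1: r = r^2 * 45 mod 47 = 39^2 * 45 = 17*45 = 13
  bit 3 = 1: r = r^2 * 45 mod 47 = 13^2 * 45 = 28*45 = 38
  bit 4 = 0: r = r^2 mod 47 = 38^2 = 34
  -> s = B^a = 34

Answer: 9 45 34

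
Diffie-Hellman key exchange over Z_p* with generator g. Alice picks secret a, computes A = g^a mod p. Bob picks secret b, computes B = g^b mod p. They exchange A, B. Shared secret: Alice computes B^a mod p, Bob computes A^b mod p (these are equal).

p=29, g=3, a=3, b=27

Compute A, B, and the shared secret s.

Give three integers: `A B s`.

Answer: 27 10 14

Derivation:
A = 3^3 mod 29  (bits of 3 = 11)
  bit 0 = 1: r = r^2 * 3 mod 29 = 1^2 * 3 = 1*3 = 3
  bit 1 = 1: r = r^2 * 3 mod 29 = 3^2 * 3 = 9*3 = 27
  -> A = 27
B = 3^27 mod 29  (bits of 27 = 11011)
  bit 0 = 1: r = r^2 * 3 mod 29 = 1^2 * 3 = 1*3 = 3
  bit 1 = 1: r = r^2 * 3 mod 29 = 3^2 * 3 = 9*3 = 27
  bit 2 = 0: r = r^2 mod 29 = 27^2 = 4
  bit 3 = 1: r = r^2 * 3 mod 29 = 4^2 * 3 = 16*3 = 19
  bit 4 = 1: r = r^2 * 3 mod 29 = 19^2 * 3 = 13*3 = 10
  -> B = 10
s = B^a = 10^3 mod 29  (bits of 3 = 11)
  bit 0 = 1: r = r^2 * 10 mod 29 = 1^2 * 10 = 1*10 = 10
  bit 1 = 1: r = r^2 * 10 mod 29 = 10^2 * 10 = 13*10 = 14
  -> s = B^a = 14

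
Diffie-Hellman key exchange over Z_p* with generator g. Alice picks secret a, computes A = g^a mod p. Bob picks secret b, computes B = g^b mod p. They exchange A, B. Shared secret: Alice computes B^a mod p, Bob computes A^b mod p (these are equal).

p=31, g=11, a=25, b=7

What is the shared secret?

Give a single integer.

Answer: 26

Derivation:
A = 11^25 mod 31  (bits of 25 = 11001)
  bit 0 = 1: r = r^2 * 11 mod 31 = 1^2 * 11 = 1*11 = 11
  bit 1 = 1: r = r^2 * 11 mod 31 = 11^2 * 11 = 28*11 = 29
  bit 2 = 0: r = r^2 mod 31 = 29^2 = 4
  bit 3 = 0: r = r^2 mod 31 = 4^2 = 16
  bit 4 = 1: r = r^2 * 11 mod 31 = 16^2 * 11 = 8*11 = 26
  -> A = 26
B = 11^7 mod 31  (bits of 7 = 111)
  bit 0 = 1: r = r^2 * 11 mod 31 = 1^2 * 11 = 1*11 = 11
  bit 1 = 1: r = r^2 * 11 mod 31 = 11^2 * 11 = 28*11 = 29
  bit 2 = 1: r = r^2 * 11 mod 31 = 29^2 * 11 = 4*11 = 13
  -> B = 13
s = B^a = 13^25 mod 31  (bits of 25 = 11001)
  bit 0 = 1: r = r^2 * 13 mod 31 = 1^2 * 13 = 1*13 = 13
  bit 1 = 1: r = r^2 * 13 mod 31 = 13^2 * 13 = 14*13 = 27
  bit 2 = 0: r = r^2 mod 31 = 27^2 = 16
  bit 3 = 0: r = r^2 mod 31 = 16^2 = 8
  bit 4 = 1: r = r^2 * 13 mod 31 = 8^2 * 13 = 2*13 = 26
  -> s = B^a = 26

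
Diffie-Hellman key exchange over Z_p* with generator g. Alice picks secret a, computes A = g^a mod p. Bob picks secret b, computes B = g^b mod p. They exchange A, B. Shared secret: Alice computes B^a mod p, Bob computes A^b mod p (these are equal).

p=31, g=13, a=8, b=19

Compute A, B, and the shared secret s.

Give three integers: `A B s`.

A = 13^8 mod 31  (bits of 8 = 1000)
  bit 0 = 1: r = r^2 * 13 mod 31 = 1^2 * 13 = 1*13 = 13
  bit 1 = 0: r = r^2 mod 31 = 13^2 = 14
  bit 2 = 0: r = r^2 mod 31 = 14^2 = 10
  bit 3 = 0: r = r^2 mod 31 = 10^2 = 7
  -> A = 7
B = 13^19 mod 31  (bits of 19 = 10011)
  bit 0 = 1: r = r^2 * 13 mod 31 = 1^2 * 13 = 1*13 = 13
  bit 1 = 0: r = r^2 mod 31 = 13^2 = 14
  bit 2 = 0: r = r^2 mod 31 = 14^2 = 10
  bit 3 = 1: r = r^2 * 13 mod 31 = 10^2 * 13 = 7*13 = 29
  bit 4 = 1: r = r^2 * 13 mod 31 = 29^2 * 13 = 4*13 = 21
  -> B = 21
s = B^a = 21^8 mod 31  (bits of 8 = 1000)
  bit 0 = 1: r = r^2 * 21 mod 31 = 1^2 * 21 = 1*21 = 21
  bit 1 = 0: r = r^2 mod 31 = 21^2 = 7
  bit 2 = 0: r = r^2 mod 31 = 7^2 = 18
  bit 3 = 0: r = r^2 mod 31 = 18^2 = 14
  -> s = B^a = 14

Answer: 7 21 14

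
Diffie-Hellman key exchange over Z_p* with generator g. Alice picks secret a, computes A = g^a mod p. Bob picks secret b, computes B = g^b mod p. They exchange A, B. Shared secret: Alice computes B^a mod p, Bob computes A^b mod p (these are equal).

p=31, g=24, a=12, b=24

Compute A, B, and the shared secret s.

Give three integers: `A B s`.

A = 24^12 mod 31  (bits of 12 = 1100)
  bit 0 = 1: r = r^2 * 24 mod 31 = 1^2 * 24 = 1*24 = 24
  bit 1 = 1: r = r^2 * 24 mod 31 = 24^2 * 24 = 18*24 = 29
  bit 2 = 0: r = r^2 mod 31 = 29^2 = 4
  bit 3 = 0: r = r^2 mod 31 = 4^2 = 16
  -> A = 16
B = 24^24 mod 31  (bits of 24 = 11000)
  bit 0 = 1: r = r^2 * 24 mod 31 = 1^2 * 24 = 1*24 = 24
  bit 1 = 1: r = r^2 * 24 mod 31 = 24^2 * 24 = 18*24 = 29
  bit 2 = 0: r = r^2 mod 31 = 29^2 = 4
  bit 3 = 0: r = r^2 mod 31 = 4^2 = 16
  bit 4 = 0: r = r^2 mod 31 = 16^2 = 8
  -> B = 8
s = B^a = 8^12 mod 31  (bits of 12 = 1100)
  bit 0 = 1: r = r^2 * 8 mod 31 = 1^2 * 8 = 1*8 = 8
  bit 1 = 1: r = r^2 * 8 mod 31 = 8^2 * 8 = 2*8 = 16
  bit 2 = 0: r = r^2 mod 31 = 16^2 = 8
  bit 3 = 0: r = r^2 mod 31 = 8^2 = 2
  -> s = B^a = 2

Answer: 16 8 2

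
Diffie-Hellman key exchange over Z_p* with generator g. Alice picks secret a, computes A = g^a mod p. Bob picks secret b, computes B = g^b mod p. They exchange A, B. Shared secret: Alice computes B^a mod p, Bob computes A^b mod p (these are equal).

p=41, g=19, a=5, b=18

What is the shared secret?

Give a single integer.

A = 19^5 mod 41  (bits of 5 = 101)
  bit 0 = 1: r = r^2 * 19 mod 41 = 1^2 * 19 = 1*19 = 19
  bit 1 = 0: r = r^2 mod 41 = 19^2 = 33
  bit 2 = 1: r = r^2 * 19 mod 41 = 33^2 * 19 = 23*19 = 27
  -> A = 27
B = 19^18 mod 41  (bits of 18 = 10010)
  bit 0 = 1: r = r^2 * 19 mod 41 = 1^2 * 19 = 1*19 = 19
  bit 1 = 0: r = r^2 mod 41 = 19^2 = 33
  bit 2 = 0: r = r^2 mod 41 = 33^2 = 23
  bit 3 = 1: r = r^2 * 19 mod 41 = 23^2 * 19 = 37*19 = 6
  bit 4 = 0: r = r^2 mod 41 = 6^2 = 36
  -> B = 36
s = B^a = 36^5 mod 41  (bits of 5 = 101)
  bit 0 = 1: r = r^2 * 36 mod 41 = 1^2 * 36 = 1*36 = 36
  bit 1 = 0: r = r^2 mod 41 = 36^2 = 25
  bit 2 = 1: r = r^2 * 36 mod 41 = 25^2 * 36 = 10*36 = 32
  -> s = B^a = 32

Answer: 32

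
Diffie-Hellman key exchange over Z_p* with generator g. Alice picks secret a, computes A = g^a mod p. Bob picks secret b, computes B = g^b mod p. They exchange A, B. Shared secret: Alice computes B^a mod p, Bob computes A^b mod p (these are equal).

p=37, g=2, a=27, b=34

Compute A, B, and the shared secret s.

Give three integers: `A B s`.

A = 2^27 mod 37  (bits of 27 = 11011)
  bit 0 = 1: r = r^2 * 2 mod 37 = 1^2 * 2 = 1*2 = 2
  bit 1 = 1: r = r^2 * 2 mod 37 = 2^2 * 2 = 4*2 = 8
  bit 2 = 0: r = r^2 mod 37 = 8^2 = 27
  bit 3 = 1: r = r^2 * 2 mod 37 = 27^2 * 2 = 26*2 = 15
  bit 4 = 1: r = r^2 * 2 mod 37 = 15^2 * 2 = 3*2 = 6
  -> A = 6
B = 2^34 mod 37  (bits of 34 = 100010)
  bit 0 = 1: r = r^2 * 2 mod 37 = 1^2 * 2 = 1*2 = 2
  bit 1 = 0: r = r^2 mod 37 = 2^2 = 4
  bit 2 = 0: r = r^2 mod 37 = 4^2 = 16
  bit 3 = 0: r = r^2 mod 37 = 16^2 = 34
  bit 4 = 1: r = r^2 * 2 mod 37 = 34^2 * 2 = 9*2 = 18
  bit 5 = 0: r = r^2 mod 37 = 18^2 = 28
  -> B = 28
s = B^a = 28^27 mod 37  (bits of 27 = 11011)
  bit 0 = 1: r = r^2 * 28 mod 37 = 1^2 * 28 = 1*28 = 28
  bit 1 = 1: r = r^2 * 28 mod 37 = 28^2 * 28 = 7*28 = 11
  bit 2 = 0: r = r^2 mod 37 = 11^2 = 10
  bit 3 = 1: r = r^2 * 28 mod 37 = 10^2 * 28 = 26*28 = 25
  bit 4 = 1: r = r^2 * 28 mod 37 = 25^2 * 28 = 33*28 = 36
  -> s = B^a = 36

Answer: 6 28 36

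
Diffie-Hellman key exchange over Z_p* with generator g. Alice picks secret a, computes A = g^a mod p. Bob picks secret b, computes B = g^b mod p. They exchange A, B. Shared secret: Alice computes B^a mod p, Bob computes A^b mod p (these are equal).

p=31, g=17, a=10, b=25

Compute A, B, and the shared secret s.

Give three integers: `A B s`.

A = 17^10 mod 31  (bits of 10 = 1010)
  bit 0 = 1: r = r^2 * 17 mod 31 = 1^2 * 17 = 1*17 = 17
  bit 1 = 0: r = r^2 mod 31 = 17^2 = 10
  bit 2 = 1: r = r^2 * 17 mod 31 = 10^2 * 17 = 7*17 = 26
  bit 3 = 0: r = r^2 mod 31 = 26^2 = 25
  -> A = 25
B = 17^25 mod 31  (bits of 25 = 11001)
  bit 0 = 1: r = r^2 * 17 mod 31 = 1^2 * 17 = 1*17 = 17
  bit 1 = 1: r = r^2 * 17 mod 31 = 17^2 * 17 = 10*17 = 15
  bit 2 = 0: r = r^2 mod 31 = 15^2 = 8
  bit 3 = 0: r = r^2 mod 31 = 8^2 = 2
  bit 4 = 1: r = r^2 * 17 mod 31 = 2^2 * 17 = 4*17 = 6
  -> B = 6
s = B^a = 6^10 mod 31  (bits of 10 = 1010)
  bit 0 = 1: r = r^2 * 6 mod 31 = 1^2 * 6 = 1*6 = 6
  bit 1 = 0: r = r^2 mod 31 = 6^2 = 5
  bit 2 = 1: r = r^2 * 6 mod 31 = 5^2 * 6 = 25*6 = 26
  bit 3 = 0: r = r^2 mod 31 = 26^2 = 25
  -> s = B^a = 25

Answer: 25 6 25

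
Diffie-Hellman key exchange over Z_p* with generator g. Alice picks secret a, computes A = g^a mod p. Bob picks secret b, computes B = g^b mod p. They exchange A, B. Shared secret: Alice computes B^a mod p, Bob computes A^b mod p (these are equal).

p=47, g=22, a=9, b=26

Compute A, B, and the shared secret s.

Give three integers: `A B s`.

A = 22^9 mod 47  (bits of 9 = 1001)
  bit 0 = 1: r = r^2 * 22 mod 47 = 1^2 * 22 = 1*22 = 22
  bit 1 = 0: r = r^2 mod 47 = 22^2 = 14
  bit 2 = 0: r = r^2 mod 47 = 14^2 = 8
  bit 3 = 1: r = r^2 * 22 mod 47 = 8^2 * 22 = 17*22 = 45
  -> A = 45
B = 22^26 mod 47  (bits of 26 = 11010)
  bit 0 = 1: r = r^2 * 22 mod 47 = 1^2 * 22 = 1*22 = 22
  bit 1 = 1: r = r^2 * 22 mod 47 = 22^2 * 22 = 14*22 = 26
  bit 2 = 0: r = r^2 mod 47 = 26^2 = 18
  bit 3 = 1: r = r^2 * 22 mod 47 = 18^2 * 22 = 42*22 = 31
  bit 4 = 0: r = r^2 mod 47 = 31^2 = 21
  -> B = 21
s = B^a = 21^9 mod 47  (bits of 9 = 1001)
  bit 0 = 1: r = r^2 * 21 mod 47 = 1^2 * 21 = 1*21 = 21
  bit 1 = 0: r = r^2 mod 47 = 21^2 = 18
  bit 2 = 0: r = r^2 mod 47 = 18^2 = 42
  bit 3 = 1: r = r^2 * 21 mod 47 = 42^2 * 21 = 25*21 = 8
  -> s = B^a = 8

Answer: 45 21 8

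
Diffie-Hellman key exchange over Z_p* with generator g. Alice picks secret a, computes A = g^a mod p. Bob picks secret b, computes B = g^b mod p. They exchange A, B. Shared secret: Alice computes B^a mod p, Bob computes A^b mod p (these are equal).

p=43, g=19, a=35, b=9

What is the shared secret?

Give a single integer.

A = 19^35 mod 43  (bits of 35 = 100011)
  bit 0 = 1: r = r^2 * 19 mod 43 = 1^2 * 19 = 1*19 = 19
  bit 1 = 0: r = r^2 mod 43 = 19^2 = 17
  bit 2 = 0: r = r^2 mod 43 = 17^2 = 31
  bit 3 = 0: r = r^2 mod 43 = 31^2 = 15
  bit 4 = 1: r = r^2 * 19 mod 43 = 15^2 * 19 = 10*19 = 18
  bit 5 = 1: r = r^2 * 19 mod 43 = 18^2 * 19 = 23*19 = 7
  -> A = 7
B = 19^9 mod 43  (bits of 9 = 1001)
  bit 0 = 1: r = r^2 * 19 mod 43 = 1^2 * 19 = 1*19 = 19
  bit 1 = 0: r = r^2 mod 43 = 19^2 = 17
  bit 2 = 0: r = r^2 mod 43 = 17^2 = 31
  bit 3 = 1: r = r^2 * 19 mod 43 = 31^2 * 19 = 15*19 = 27
  -> B = 27
s = B^a = 27^35 mod 43  (bits of 35 = 100011)
  bit 0 = 1: r = r^2 * 27 mod 43 = 1^2 * 27 = 1*27 = 27
  bit 1 = 0: r = r^2 mod 43 = 27^2 = 41
  bit 2 = 0: r = r^2 mod 43 = 41^2 = 4
  bit 3 = 0: r = r^2 mod 43 = 4^2 = 16
  bit 4 = 1: r = r^2 * 27 mod 43 = 16^2 * 27 = 41*27 = 32
  bit 5 = 1: r = r^2 * 27 mod 43 = 32^2 * 27 = 35*27 = 42
  -> s = B^a = 42

Answer: 42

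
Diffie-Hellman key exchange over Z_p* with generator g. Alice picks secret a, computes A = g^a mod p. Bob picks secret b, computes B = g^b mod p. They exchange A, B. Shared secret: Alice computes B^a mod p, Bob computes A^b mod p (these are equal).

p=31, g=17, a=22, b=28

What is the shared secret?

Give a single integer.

Answer: 14

Derivation:
A = 17^22 mod 31  (bits of 22 = 10110)
  bit 0 = 1: r = r^2 * 17 mod 31 = 1^2 * 17 = 1*17 = 17
  bit 1 = 0: r = r^2 mod 31 = 17^2 = 10
  bit 2 = 1: r = r^2 * 17 mod 31 = 10^2 * 17 = 7*17 = 26
  bit 3 = 1: r = r^2 * 17 mod 31 = 26^2 * 17 = 25*17 = 22
  bit 4 = 0: r = r^2 mod 31 = 22^2 = 19
  -> A = 19
B = 17^28 mod 31  (bits of 28 = 11100)
  bit 0 = 1: r = r^2 * 17 mod 31 = 1^2 * 17 = 1*17 = 17
  bit 1 = 1: r = r^2 * 17 mod 31 = 17^2 * 17 = 10*17 = 15
  bit 2 = 1: r = r^2 * 17 mod 31 = 15^2 * 17 = 8*17 = 12
  bit 3 = 0: r = r^2 mod 31 = 12^2 = 20
  bit 4 = 0: r = r^2 mod 31 = 20^2 = 28
  -> B = 28
s = B^a = 28^22 mod 31  (bits of 22 = 10110)
  bit 0 = 1: r = r^2 * 28 mod 31 = 1^2 * 28 = 1*28 = 28
  bit 1 = 0: r = r^2 mod 31 = 28^2 = 9
  bit 2 = 1: r = r^2 * 28 mod 31 = 9^2 * 28 = 19*28 = 5
  bit 3 = 1: r = r^2 * 28 mod 31 = 5^2 * 28 = 25*28 = 18
  bit 4 = 0: r = r^2 mod 31 = 18^2 = 14
  -> s = B^a = 14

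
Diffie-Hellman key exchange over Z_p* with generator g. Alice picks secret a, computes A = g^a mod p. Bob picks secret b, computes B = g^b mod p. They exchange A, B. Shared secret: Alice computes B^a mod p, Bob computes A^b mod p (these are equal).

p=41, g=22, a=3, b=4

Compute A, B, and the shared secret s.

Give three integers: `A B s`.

Answer: 29 23 31

Derivation:
A = 22^3 mod 41  (bits of 3 = 11)
  bit 0 = 1: r = r^2 * 22 mod 41 = 1^2 * 22 = 1*22 = 22
  bit 1 = 1: r = r^2 * 22 mod 41 = 22^2 * 22 = 33*22 = 29
  -> A = 29
B = 22^4 mod 41  (bits of 4 = 100)
  bit 0 = 1: r = r^2 * 22 mod 41 = 1^2 * 22 = 1*22 = 22
  bit 1 = 0: r = r^2 mod 41 = 22^2 = 33
  bit 2 = 0: r = r^2 mod 41 = 33^2 = 23
  -> B = 23
s = B^a = 23^3 mod 41  (bits of 3 = 11)
  bit 0 = 1: r = r^2 * 23 mod 41 = 1^2 * 23 = 1*23 = 23
  bit 1 = 1: r = r^2 * 23 mod 41 = 23^2 * 23 = 37*23 = 31
  -> s = B^a = 31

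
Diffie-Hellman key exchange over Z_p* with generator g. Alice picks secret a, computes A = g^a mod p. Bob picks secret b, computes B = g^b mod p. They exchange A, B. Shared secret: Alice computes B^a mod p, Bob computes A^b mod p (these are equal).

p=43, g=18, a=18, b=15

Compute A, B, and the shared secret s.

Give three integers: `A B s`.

A = 18^18 mod 43  (bits of 18 = 10010)
  bit 0 = 1: r = r^2 * 18 mod 43 = 1^2 * 18 = 1*18 = 18
  bit 1 = 0: r = r^2 mod 43 = 18^2 = 23
  bit 2 = 0: r = r^2 mod 43 = 23^2 = 13
  bit 3 = 1: r = r^2 * 18 mod 43 = 13^2 * 18 = 40*18 = 32
  bit 4 = 0: r = r^2 mod 43 = 32^2 = 35
  -> A = 35
B = 18^15 mod 43  (bits of 15 = 1111)
  bit 0 = 1: r = r^2 * 18 mod 43 = 1^2 * 18 = 1*18 = 18
  bit 1 = 1: r = r^2 * 18 mod 43 = 18^2 * 18 = 23*18 = 27
  bit 2 = 1: r = r^2 * 18 mod 43 = 27^2 * 18 = 41*18 = 7
  bit 3 = 1: r = r^2 * 18 mod 43 = 7^2 * 18 = 6*18 = 22
  -> B = 22
s = B^a = 22^18 mod 43  (bits of 18 = 10010)
  bit 0 = 1: r = r^2 * 22 mod 43 = 1^2 * 22 = 1*22 = 22
  bit 1 = 0: r = r^2 mod 43 = 22^2 = 11
  bit 2 = 0: r = r^2 mod 43 = 11^2 = 35
  bit 3 = 1: r = r^2 * 22 mod 43 = 35^2 * 22 = 21*22 = 32
  bit 4 = 0: r = r^2 mod 43 = 32^2 = 35
  -> s = B^a = 35

Answer: 35 22 35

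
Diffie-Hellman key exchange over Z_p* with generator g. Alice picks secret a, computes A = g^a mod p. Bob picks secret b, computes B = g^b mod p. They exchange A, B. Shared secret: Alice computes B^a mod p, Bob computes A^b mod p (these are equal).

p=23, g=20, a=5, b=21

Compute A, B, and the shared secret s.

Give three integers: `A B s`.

A = 20^5 mod 23  (bits of 5 = 101)
  bit 0 = 1: r = r^2 * 20 mod 23 = 1^2 * 20 = 1*20 = 20
  bit 1 = 0: r = r^2 mod 23 = 20^2 = 9
  bit 2 = 1: r = r^2 * 20 mod 23 = 9^2 * 20 = 12*20 = 10
  -> A = 10
B = 20^21 mod 23  (bits of 21 = 10101)
  bit 0 = 1: r = r^2 * 20 mod 23 = 1^2 * 20 = 1*20 = 20
  bit 1 = 0: r = r^2 mod 23 = 20^2 = 9
  bit 2 = 1: r = r^2 * 20 mod 23 = 9^2 * 20 = 12*20 = 10
  bit 3 = 0: r = r^2 mod 23 = 10^2 = 8
  bit 4 = 1: r = r^2 * 20 mod 23 = 8^2 * 20 = 18*20 = 15
  -> B = 15
s = B^a = 15^5 mod 23  (bits of 5 = 101)
  bit 0 = 1: r = r^2 * 15 mod 23 = 1^2 * 15 = 1*15 = 15
  bit 1 = 0: r = r^2 mod 23 = 15^2 = 18
  bit 2 = 1: r = r^2 * 15 mod 23 = 18^2 * 15 = 2*15 = 7
  -> s = B^a = 7

Answer: 10 15 7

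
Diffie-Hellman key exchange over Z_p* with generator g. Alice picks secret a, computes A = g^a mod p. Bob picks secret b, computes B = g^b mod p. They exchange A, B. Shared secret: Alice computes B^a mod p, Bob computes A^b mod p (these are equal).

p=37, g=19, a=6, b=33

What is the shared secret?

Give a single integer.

Answer: 36

Derivation:
A = 19^6 mod 37  (bits of 6 = 110)
  bit 0 = 1: r = r^2 * 19 mod 37 = 1^2 * 19 = 1*19 = 19
  bit 1 = 1: r = r^2 * 19 mod 37 = 19^2 * 19 = 28*19 = 14
  bit 2 = 0: r = r^2 mod 37 = 14^2 = 11
  -> A = 11
B = 19^33 mod 37  (bits of 33 = 100001)
  bit 0 = 1: r = r^2 * 19 mod 37 = 1^2 * 19 = 1*19 = 19
  bit 1 = 0: r = r^2 mod 37 = 19^2 = 28
  bit 2 = 0: r = r^2 mod 37 = 28^2 = 7
  bit 3 = 0: r = r^2 mod 37 = 7^2 = 12
  bit 4 = 0: r = r^2 mod 37 = 12^2 = 33
  bit 5 = 1: r = r^2 * 19 mod 37 = 33^2 * 19 = 16*19 = 8
  -> B = 8
s = B^a = 8^6 mod 37  (bits of 6 = 110)
  bit 0 = 1: r = r^2 * 8 mod 37 = 1^2 * 8 = 1*8 = 8
  bit 1 = 1: r = r^2 * 8 mod 37 = 8^2 * 8 = 27*8 = 31
  bit 2 = 0: r = r^2 mod 37 = 31^2 = 36
  -> s = B^a = 36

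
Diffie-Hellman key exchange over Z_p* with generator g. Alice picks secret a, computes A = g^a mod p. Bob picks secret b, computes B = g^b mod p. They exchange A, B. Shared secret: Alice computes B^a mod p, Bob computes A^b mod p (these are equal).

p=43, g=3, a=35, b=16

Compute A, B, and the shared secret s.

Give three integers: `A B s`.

A = 3^35 mod 43  (bits of 35 = 100011)
  bit 0 = 1: r = r^2 * 3 mod 43 = 1^2 * 3 = 1*3 = 3
  bit 1 = 0: r = r^2 mod 43 = 3^2 = 9
  bit 2 = 0: r = r^2 mod 43 = 9^2 = 38
  bit 3 = 0: r = r^2 mod 43 = 38^2 = 25
  bit 4 = 1: r = r^2 * 3 mod 43 = 25^2 * 3 = 23*3 = 26
  bit 5 = 1: r = r^2 * 3 mod 43 = 26^2 * 3 = 31*3 = 7
  -> A = 7
B = 3^16 mod 43  (bits of 16 = 10000)
  bit 0 = 1: r = r^2 * 3 mod 43 = 1^2 * 3 = 1*3 = 3
  bit 1 = 0: r = r^2 mod 43 = 3^2 = 9
  bit 2 = 0: r = r^2 mod 43 = 9^2 = 38
  bit 3 = 0: r = r^2 mod 43 = 38^2 = 25
  bit 4 = 0: r = r^2 mod 43 = 25^2 = 23
  -> B = 23
s = B^a = 23^35 mod 43  (bits of 35 = 100011)
  bit 0 = 1: r = r^2 * 23 mod 43 = 1^2 * 23 = 1*23 = 23
  bit 1 = 0: r = r^2 mod 43 = 23^2 = 13
  bit 2 = 0: r = r^2 mod 43 = 13^2 = 40
  bit 3 = 0: r = r^2 mod 43 = 40^2 = 9
  bit 4 = 1: r = r^2 * 23 mod 43 = 9^2 * 23 = 38*23 = 14
  bit 5 = 1: r = r^2 * 23 mod 43 = 14^2 * 23 = 24*23 = 36
  -> s = B^a = 36

Answer: 7 23 36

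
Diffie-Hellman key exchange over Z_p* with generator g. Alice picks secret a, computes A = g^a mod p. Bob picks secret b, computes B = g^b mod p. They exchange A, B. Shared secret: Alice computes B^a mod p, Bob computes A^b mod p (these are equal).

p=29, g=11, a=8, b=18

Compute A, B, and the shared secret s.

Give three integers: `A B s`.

A = 11^8 mod 29  (bits of 8 = 1000)
  bit 0 = 1: r = r^2 * 11 mod 29 = 1^2 * 11 = 1*11 = 11
  bit 1 = 0: r = r^2 mod 29 = 11^2 = 5
  bit 2 = 0: r = r^2 mod 29 = 5^2 = 25
  bit 3 = 0: r = r^2 mod 29 = 25^2 = 16
  -> A = 16
B = 11^18 mod 29  (bits of 18 = 10010)
  bit 0 = 1: r = r^2 * 11 mod 29 = 1^2 * 11 = 1*11 = 11
  bit 1 = 0: r = r^2 mod 29 = 11^2 = 5
  bit 2 = 0: r = r^2 mod 29 = 5^2 = 25
  bit 3 = 1: r = r^2 * 11 mod 29 = 25^2 * 11 = 16*11 = 2
  bit 4 = 0: r = r^2 mod 29 = 2^2 = 4
  -> B = 4
s = B^a = 4^8 mod 29  (bits of 8 = 1000)
  bit 0 = 1: r = r^2 * 4 mod 29 = 1^2 * 4 = 1*4 = 4
  bit 1 = 0: r = r^2 mod 29 = 4^2 = 16
  bit 2 = 0: r = r^2 mod 29 = 16^2 = 24
  bit 3 = 0: r = r^2 mod 29 = 24^2 = 25
  -> s = B^a = 25

Answer: 16 4 25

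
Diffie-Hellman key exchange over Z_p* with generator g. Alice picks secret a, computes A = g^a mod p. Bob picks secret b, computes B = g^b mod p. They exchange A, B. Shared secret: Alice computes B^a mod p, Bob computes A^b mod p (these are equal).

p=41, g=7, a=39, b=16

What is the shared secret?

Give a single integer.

Answer: 18

Derivation:
A = 7^39 mod 41  (bits of 39 = 100111)
  bit 0 = 1: r = r^2 * 7 mod 41 = 1^2 * 7 = 1*7 = 7
  bit 1 = 0: r = r^2 mod 41 = 7^2 = 8
  bit 2 = 0: r = r^2 mod 41 = 8^2 = 23
  bit 3 = 1: r = r^2 * 7 mod 41 = 23^2 * 7 = 37*7 = 13
  bit 4 = 1: r = r^2 * 7 mod 41 = 13^2 * 7 = 5*7 = 35
  bit 5 = 1: r = r^2 * 7 mod 41 = 35^2 * 7 = 36*7 = 6
  -> A = 6
B = 7^16 mod 41  (bits of 16 = 10000)
  bit 0 = 1: r = r^2 * 7 mod 41 = 1^2 * 7 = 1*7 = 7
  bit 1 = 0: r = r^2 mod 41 = 7^2 = 8
  bit 2 = 0: r = r^2 mod 41 = 8^2 = 23
  bit 3 = 0: r = r^2 mod 41 = 23^2 = 37
  bit 4 = 0: r = r^2 mod 41 = 37^2 = 16
  -> B = 16
s = B^a = 16^39 mod 41  (bits of 39 = 100111)
  bit 0 = 1: r = r^2 * 16 mod 41 = 1^2 * 16 = 1*16 = 16
  bit 1 = 0: r = r^2 mod 41 = 16^2 = 10
  bit 2 = 0: r = r^2 mod 41 = 10^2 = 18
  bit 3 = 1: r = r^2 * 16 mod 41 = 18^2 * 16 = 37*16 = 18
  bit 4 = 1: r = r^2 * 16 mod 41 = 18^2 * 16 = 37*16 = 18
  bit 5 = 1: r = r^2 * 16 mod 41 = 18^2 * 16 = 37*16 = 18
  -> s = B^a = 18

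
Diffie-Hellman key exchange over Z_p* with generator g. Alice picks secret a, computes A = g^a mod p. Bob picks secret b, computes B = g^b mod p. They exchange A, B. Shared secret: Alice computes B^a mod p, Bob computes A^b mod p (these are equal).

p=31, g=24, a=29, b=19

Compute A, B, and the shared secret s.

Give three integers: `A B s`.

A = 24^29 mod 31  (bits of 29 = 11101)
  bit 0 = 1: r = r^2 * 24 mod 31 = 1^2 * 24 = 1*24 = 24
  bit 1 = 1: r = r^2 * 24 mod 31 = 24^2 * 24 = 18*24 = 29
  bit 2 = 1: r = r^2 * 24 mod 31 = 29^2 * 24 = 4*24 = 3
  bit 3 = 0: r = r^2 mod 31 = 3^2 = 9
  bit 4 = 1: r = r^2 * 24 mod 31 = 9^2 * 24 = 19*24 = 22
  -> A = 22
B = 24^19 mod 31  (bits of 19 = 10011)
  bit 0 = 1: r = r^2 * 24 mod 31 = 1^2 * 24 = 1*24 = 24
  bit 1 = 0: r = r^2 mod 31 = 24^2 = 18
  bit 2 = 0: r = r^2 mod 31 = 18^2 = 14
  bit 3 = 1: r = r^2 * 24 mod 31 = 14^2 * 24 = 10*24 = 23
  bit 4 = 1: r = r^2 * 24 mod 31 = 23^2 * 24 = 2*24 = 17
  -> B = 17
s = B^a = 17^29 mod 31  (bits of 29 = 11101)
  bit 0 = 1: r = r^2 * 17 mod 31 = 1^2 * 17 = 1*17 = 17
  bit 1 = 1: r = r^2 * 17 mod 31 = 17^2 * 17 = 10*17 = 15
  bit 2 = 1: r = r^2 * 17 mod 31 = 15^2 * 17 = 8*17 = 12
  bit 3 = 0: r = r^2 mod 31 = 12^2 = 20
  bit 4 = 1: r = r^2 * 17 mod 31 = 20^2 * 17 = 28*17 = 11
  -> s = B^a = 11

Answer: 22 17 11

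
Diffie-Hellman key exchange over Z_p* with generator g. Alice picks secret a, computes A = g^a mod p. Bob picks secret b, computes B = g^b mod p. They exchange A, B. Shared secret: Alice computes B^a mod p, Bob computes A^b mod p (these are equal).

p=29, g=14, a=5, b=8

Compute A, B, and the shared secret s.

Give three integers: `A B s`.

Answer: 19 23 25

Derivation:
A = 14^5 mod 29  (bits of 5 = 101)
  bit 0 = 1: r = r^2 * 14 mod 29 = 1^2 * 14 = 1*14 = 14
  bit 1 = 0: r = r^2 mod 29 = 14^2 = 22
  bit 2 = 1: r = r^2 * 14 mod 29 = 22^2 * 14 = 20*14 = 19
  -> A = 19
B = 14^8 mod 29  (bits of 8 = 1000)
  bit 0 = 1: r = r^2 * 14 mod 29 = 1^2 * 14 = 1*14 = 14
  bit 1 = 0: r = r^2 mod 29 = 14^2 = 22
  bit 2 = 0: r = r^2 mod 29 = 22^2 = 20
  bit 3 = 0: r = r^2 mod 29 = 20^2 = 23
  -> B = 23
s = B^a = 23^5 mod 29  (bits of 5 = 101)
  bit 0 = 1: r = r^2 * 23 mod 29 = 1^2 * 23 = 1*23 = 23
  bit 1 = 0: r = r^2 mod 29 = 23^2 = 7
  bit 2 = 1: r = r^2 * 23 mod 29 = 7^2 * 23 = 20*23 = 25
  -> s = B^a = 25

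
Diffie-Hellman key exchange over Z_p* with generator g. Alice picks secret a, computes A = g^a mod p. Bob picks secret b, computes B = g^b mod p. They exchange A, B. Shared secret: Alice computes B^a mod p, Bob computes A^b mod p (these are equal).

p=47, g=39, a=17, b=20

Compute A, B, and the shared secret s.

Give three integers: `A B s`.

Answer: 15 28 21

Derivation:
A = 39^17 mod 47  (bits of 17 = 10001)
  bit 0 = 1: r = r^2 * 39 mod 47 = 1^2 * 39 = 1*39 = 39
  bit 1 = 0: r = r^2 mod 47 = 39^2 = 17
  bit 2 = 0: r = r^2 mod 47 = 17^2 = 7
  bit 3 = 0: r = r^2 mod 47 = 7^2 = 2
  bit 4 = 1: r = r^2 * 39 mod 47 = 2^2 * 39 = 4*39 = 15
  -> A = 15
B = 39^20 mod 47  (bits of 20 = 10100)
  bit 0 = 1: r = r^2 * 39 mod 47 = 1^2 * 39 = 1*39 = 39
  bit 1 = 0: r = r^2 mod 47 = 39^2 = 17
  bit 2 = 1: r = r^2 * 39 mod 47 = 17^2 * 39 = 7*39 = 38
  bit 3 = 0: r = r^2 mod 47 = 38^2 = 34
  bit 4 = 0: r = r^2 mod 47 = 34^2 = 28
  -> B = 28
s = B^a = 28^17 mod 47  (bits of 17 = 10001)
  bit 0 = 1: r = r^2 * 28 mod 47 = 1^2 * 28 = 1*28 = 28
  bit 1 = 0: r = r^2 mod 47 = 28^2 = 32
  bit 2 = 0: r = r^2 mod 47 = 32^2 = 37
  bit 3 = 0: r = r^2 mod 47 = 37^2 = 6
  bit 4 = 1: r = r^2 * 28 mod 47 = 6^2 * 28 = 36*28 = 21
  -> s = B^a = 21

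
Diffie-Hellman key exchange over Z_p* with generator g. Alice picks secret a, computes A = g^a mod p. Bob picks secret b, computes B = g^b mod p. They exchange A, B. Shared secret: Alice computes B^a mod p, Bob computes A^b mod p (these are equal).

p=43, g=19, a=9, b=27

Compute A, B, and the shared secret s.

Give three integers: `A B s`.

Answer: 27 32 8

Derivation:
A = 19^9 mod 43  (bits of 9 = 1001)
  bit 0 = 1: r = r^2 * 19 mod 43 = 1^2 * 19 = 1*19 = 19
  bit 1 = 0: r = r^2 mod 43 = 19^2 = 17
  bit 2 = 0: r = r^2 mod 43 = 17^2 = 31
  bit 3 = 1: r = r^2 * 19 mod 43 = 31^2 * 19 = 15*19 = 27
  -> A = 27
B = 19^27 mod 43  (bits of 27 = 11011)
  bit 0 = 1: r = r^2 * 19 mod 43 = 1^2 * 19 = 1*19 = 19
  bit 1 = 1: r = r^2 * 19 mod 43 = 19^2 * 19 = 17*19 = 22
  bit 2 = 0: r = r^2 mod 43 = 22^2 = 11
  bit 3 = 1: r = r^2 * 19 mod 43 = 11^2 * 19 = 35*19 = 20
  bit 4 = 1: r = r^2 * 19 mod 43 = 20^2 * 19 = 13*19 = 32
  -> B = 32
s = B^a = 32^9 mod 43  (bits of 9 = 1001)
  bit 0 = 1: r = r^2 * 32 mod 43 = 1^2 * 32 = 1*32 = 32
  bit 1 = 0: r = r^2 mod 43 = 32^2 = 35
  bit 2 = 0: r = r^2 mod 43 = 35^2 = 21
  bit 3 = 1: r = r^2 * 32 mod 43 = 21^2 * 32 = 11*32 = 8
  -> s = B^a = 8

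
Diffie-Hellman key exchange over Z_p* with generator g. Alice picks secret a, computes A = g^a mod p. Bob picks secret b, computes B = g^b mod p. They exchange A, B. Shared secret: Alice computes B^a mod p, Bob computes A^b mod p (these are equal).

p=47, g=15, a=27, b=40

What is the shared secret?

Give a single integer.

Answer: 25

Derivation:
A = 15^27 mod 47  (bits of 27 = 11011)
  bit 0 = 1: r = r^2 * 15 mod 47 = 1^2 * 15 = 1*15 = 15
  bit 1 = 1: r = r^2 * 15 mod 47 = 15^2 * 15 = 37*15 = 38
  bit 2 = 0: r = r^2 mod 47 = 38^2 = 34
  bit 3 = 1: r = r^2 * 15 mod 47 = 34^2 * 15 = 28*15 = 44
  bit 4 = 1: r = r^2 * 15 mod 47 = 44^2 * 15 = 9*15 = 41
  -> A = 41
B = 15^40 mod 47  (bits of 40 = 101000)
  bit 0 = 1: r = r^2 * 15 mod 47 = 1^2 * 15 = 1*15 = 15
  bit 1 = 0: r = r^2 mod 47 = 15^2 = 37
  bit 2 = 1: r = r^2 * 15 mod 47 = 37^2 * 15 = 6*15 = 43
  bit 3 = 0: r = r^2 mod 47 = 43^2 = 16
  bit 4 = 0: r = r^2 mod 47 = 16^2 = 21
  bit 5 = 0: r = r^2 mod 47 = 21^2 = 18
  -> B = 18
s = B^a = 18^27 mod 47  (bits of 27 = 11011)
  bit 0 = 1: r = r^2 * 18 mod 47 = 1^2 * 18 = 1*18 = 18
  bit 1 = 1: r = r^2 * 18 mod 47 = 18^2 * 18 = 42*18 = 4
  bit 2 = 0: r = r^2 mod 47 = 4^2 = 16
  bit 3 = 1: r = r^2 * 18 mod 47 = 16^2 * 18 = 21*18 = 2
  bit 4 = 1: r = r^2 * 18 mod 47 = 2^2 * 18 = 4*18 = 25
  -> s = B^a = 25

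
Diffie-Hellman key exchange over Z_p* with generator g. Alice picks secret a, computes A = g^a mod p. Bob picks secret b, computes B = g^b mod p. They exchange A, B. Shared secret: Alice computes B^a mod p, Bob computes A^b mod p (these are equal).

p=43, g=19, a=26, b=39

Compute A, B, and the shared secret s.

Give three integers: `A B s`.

Answer: 13 2 11

Derivation:
A = 19^26 mod 43  (bits of 26 = 11010)
  bit 0 = 1: r = r^2 * 19 mod 43 = 1^2 * 19 = 1*19 = 19
  bit 1 = 1: r = r^2 * 19 mod 43 = 19^2 * 19 = 17*19 = 22
  bit 2 = 0: r = r^2 mod 43 = 22^2 = 11
  bit 3 = 1: r = r^2 * 19 mod 43 = 11^2 * 19 = 35*19 = 20
  bit 4 = 0: r = r^2 mod 43 = 20^2 = 13
  -> A = 13
B = 19^39 mod 43  (bits of 39 = 100111)
  bit 0 = 1: r = r^2 * 19 mod 43 = 1^2 * 19 = 1*19 = 19
  bit 1 = 0: r = r^2 mod 43 = 19^2 = 17
  bit 2 = 0: r = r^2 mod 43 = 17^2 = 31
  bit 3 = 1: r = r^2 * 19 mod 43 = 31^2 * 19 = 15*19 = 27
  bit 4 = 1: r = r^2 * 19 mod 43 = 27^2 * 19 = 41*19 = 5
  bit 5 = 1: r = r^2 * 19 mod 43 = 5^2 * 19 = 25*19 = 2
  -> B = 2
s = B^a = 2^26 mod 43  (bits of 26 = 11010)
  bit 0 = 1: r = r^2 * 2 mod 43 = 1^2 * 2 = 1*2 = 2
  bit 1 = 1: r = r^2 * 2 mod 43 = 2^2 * 2 = 4*2 = 8
  bit 2 = 0: r = r^2 mod 43 = 8^2 = 21
  bit 3 = 1: r = r^2 * 2 mod 43 = 21^2 * 2 = 11*2 = 22
  bit 4 = 0: r = r^2 mod 43 = 22^2 = 11
  -> s = B^a = 11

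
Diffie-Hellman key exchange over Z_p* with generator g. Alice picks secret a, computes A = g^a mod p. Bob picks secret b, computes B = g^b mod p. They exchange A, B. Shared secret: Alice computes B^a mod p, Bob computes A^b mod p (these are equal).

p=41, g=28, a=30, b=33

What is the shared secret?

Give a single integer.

A = 28^30 mod 41  (bits of 30 = 11110)
  bit 0 = 1: r = r^2 * 28 mod 41 = 1^2 * 28 = 1*28 = 28
  bit 1 = 1: r = r^2 * 28 mod 41 = 28^2 * 28 = 5*28 = 17
  bit 2 = 1: r = r^2 * 28 mod 41 = 17^2 * 28 = 2*28 = 15
  bit 3 = 1: r = r^2 * 28 mod 41 = 15^2 * 28 = 20*28 = 27
  bit 4 = 0: r = r^2 mod 41 = 27^2 = 32
  -> A = 32
B = 28^33 mod 41  (bits of 33 = 100001)
  bit 0 = 1: r = r^2 * 28 mod 41 = 1^2 * 28 = 1*28 = 28
  bit 1 = 0: r = r^2 mod 41 = 28^2 = 5
  bit 2 = 0: r = r^2 mod 41 = 5^2 = 25
  bit 3 = 0: r = r^2 mod 41 = 25^2 = 10
  bit 4 = 0: r = r^2 mod 41 = 10^2 = 18
  bit 5 = 1: r = r^2 * 28 mod 41 = 18^2 * 28 = 37*28 = 11
  -> B = 11
s = B^a = 11^30 mod 41  (bits of 30 = 11110)
  bit 0 = 1: r = r^2 * 11 mod 41 = 1^2 * 11 = 1*11 = 11
  bit 1 = 1: r = r^2 * 11 mod 41 = 11^2 * 11 = 39*11 = 19
  bit 2 = 1: r = r^2 * 11 mod 41 = 19^2 * 11 = 33*11 = 35
  bit 3 = 1: r = r^2 * 11 mod 41 = 35^2 * 11 = 36*11 = 27
  bit 4 = 0: r = r^2 mod 41 = 27^2 = 32
  -> s = B^a = 32

Answer: 32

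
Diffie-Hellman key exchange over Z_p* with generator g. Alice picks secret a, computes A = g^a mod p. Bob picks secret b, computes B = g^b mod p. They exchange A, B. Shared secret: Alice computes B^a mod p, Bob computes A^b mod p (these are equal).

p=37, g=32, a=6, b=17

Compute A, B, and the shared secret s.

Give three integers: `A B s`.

Answer: 11 15 27

Derivation:
A = 32^6 mod 37  (bits of 6 = 110)
  bit 0 = 1: r = r^2 * 32 mod 37 = 1^2 * 32 = 1*32 = 32
  bit 1 = 1: r = r^2 * 32 mod 37 = 32^2 * 32 = 25*32 = 23
  bit 2 = 0: r = r^2 mod 37 = 23^2 = 11
  -> A = 11
B = 32^17 mod 37  (bits of 17 = 10001)
  bit 0 = 1: r = r^2 * 32 mod 37 = 1^2 * 32 = 1*32 = 32
  bit 1 = 0: r = r^2 mod 37 = 32^2 = 25
  bit 2 = 0: r = r^2 mod 37 = 25^2 = 33
  bit 3 = 0: r = r^2 mod 37 = 33^2 = 16
  bit 4 = 1: r = r^2 * 32 mod 37 = 16^2 * 32 = 34*32 = 15
  -> B = 15
s = B^a = 15^6 mod 37  (bits of 6 = 110)
  bit 0 = 1: r = r^2 * 15 mod 37 = 1^2 * 15 = 1*15 = 15
  bit 1 = 1: r = r^2 * 15 mod 37 = 15^2 * 15 = 3*15 = 8
  bit 2 = 0: r = r^2 mod 37 = 8^2 = 27
  -> s = B^a = 27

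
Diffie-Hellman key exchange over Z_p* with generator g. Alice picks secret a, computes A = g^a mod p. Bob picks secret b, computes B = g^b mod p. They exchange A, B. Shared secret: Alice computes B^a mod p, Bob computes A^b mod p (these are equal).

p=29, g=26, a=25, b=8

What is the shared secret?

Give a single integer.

A = 26^25 mod 29  (bits of 25 = 11001)
  bit 0 = 1: r = r^2 * 26 mod 29 = 1^2 * 26 = 1*26 = 26
  bit 1 = 1: r = r^2 * 26 mod 29 = 26^2 * 26 = 9*26 = 2
  bit 2 = 0: r = r^2 mod 29 = 2^2 = 4
  bit 3 = 0: r = r^2 mod 29 = 4^2 = 16
  bit 4 = 1: r = r^2 * 26 mod 29 = 16^2 * 26 = 24*26 = 15
  -> A = 15
B = 26^8 mod 29  (bits of 8 = 1000)
  bit 0 = 1: r = r^2 * 26 mod 29 = 1^2 * 26 = 1*26 = 26
  bit 1 = 0: r = r^2 mod 29 = 26^2 = 9
  bit 2 = 0: r = r^2 mod 29 = 9^2 = 23
  bit 3 = 0: r = r^2 mod 29 = 23^2 = 7
  -> B = 7
s = B^a = 7^25 mod 29  (bits of 25 = 11001)
  bit 0 = 1: r = r^2 * 7 mod 29 = 1^2 * 7 = 1*7 = 7
  bit 1 = 1: r = r^2 * 7 mod 29 = 7^2 * 7 = 20*7 = 24
  bit 2 = 0: r = r^2 mod 29 = 24^2 = 25
  bit 3 = 0: r = r^2 mod 29 = 25^2 = 16
  bit 4 = 1: r = r^2 * 7 mod 29 = 16^2 * 7 = 24*7 = 23
  -> s = B^a = 23

Answer: 23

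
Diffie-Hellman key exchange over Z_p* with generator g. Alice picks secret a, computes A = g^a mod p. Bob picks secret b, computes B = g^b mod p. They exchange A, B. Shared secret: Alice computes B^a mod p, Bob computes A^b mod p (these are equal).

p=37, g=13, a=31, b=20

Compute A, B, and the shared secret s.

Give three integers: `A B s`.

A = 13^31 mod 37  (bits of 31 = 11111)
  bit 0 = 1: r = r^2 * 13 mod 37 = 1^2 * 13 = 1*13 = 13
  bit 1 = 1: r = r^2 * 13 mod 37 = 13^2 * 13 = 21*13 = 14
  bit 2 = 1: r = r^2 * 13 mod 37 = 14^2 * 13 = 11*13 = 32
  bit 3 = 1: r = r^2 * 13 mod 37 = 32^2 * 13 = 25*13 = 29
  bit 4 = 1: r = r^2 * 13 mod 37 = 29^2 * 13 = 27*13 = 18
  -> A = 18
B = 13^20 mod 37  (bits of 20 = 10100)
  bit 0 = 1: r = r^2 * 13 mod 37 = 1^2 * 13 = 1*13 = 13
  bit 1 = 0: r = r^2 mod 37 = 13^2 = 21
  bit 2 = 1: r = r^2 * 13 mod 37 = 21^2 * 13 = 34*13 = 35
  bit 3 = 0: r = r^2 mod 37 = 35^2 = 4
  bit 4 = 0: r = r^2 mod 37 = 4^2 = 16
  -> B = 16
s = B^a = 16^31 mod 37  (bits of 31 = 11111)
  bit 0 = 1: r = r^2 * 16 mod 37 = 1^2 * 16 = 1*16 = 16
  bit 1 = 1: r = r^2 * 16 mod 37 = 16^2 * 16 = 34*16 = 26
  bit 2 = 1: r = r^2 * 16 mod 37 = 26^2 * 16 = 10*16 = 12
  bit 3 = 1: r = r^2 * 16 mod 37 = 12^2 * 16 = 33*16 = 10
  bit 4 = 1: r = r^2 * 16 mod 37 = 10^2 * 16 = 26*16 = 9
  -> s = B^a = 9

Answer: 18 16 9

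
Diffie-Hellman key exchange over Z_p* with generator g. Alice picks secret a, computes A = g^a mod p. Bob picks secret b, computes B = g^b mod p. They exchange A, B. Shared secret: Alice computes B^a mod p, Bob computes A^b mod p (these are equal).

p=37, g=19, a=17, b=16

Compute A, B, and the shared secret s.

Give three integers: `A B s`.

Answer: 35 33 9

Derivation:
A = 19^17 mod 37  (bits of 17 = 10001)
  bit 0 = 1: r = r^2 * 19 mod 37 = 1^2 * 19 = 1*19 = 19
  bit 1 = 0: r = r^2 mod 37 = 19^2 = 28
  bit 2 = 0: r = r^2 mod 37 = 28^2 = 7
  bit 3 = 0: r = r^2 mod 37 = 7^2 = 12
  bit 4 = 1: r = r^2 * 19 mod 37 = 12^2 * 19 = 33*19 = 35
  -> A = 35
B = 19^16 mod 37  (bits of 16 = 10000)
  bit 0 = 1: r = r^2 * 19 mod 37 = 1^2 * 19 = 1*19 = 19
  bit 1 = 0: r = r^2 mod 37 = 19^2 = 28
  bit 2 = 0: r = r^2 mod 37 = 28^2 = 7
  bit 3 = 0: r = r^2 mod 37 = 7^2 = 12
  bit 4 = 0: r = r^2 mod 37 = 12^2 = 33
  -> B = 33
s = B^a = 33^17 mod 37  (bits of 17 = 10001)
  bit 0 = 1: r = r^2 * 33 mod 37 = 1^2 * 33 = 1*33 = 33
  bit 1 = 0: r = r^2 mod 37 = 33^2 = 16
  bit 2 = 0: r = r^2 mod 37 = 16^2 = 34
  bit 3 = 0: r = r^2 mod 37 = 34^2 = 9
  bit 4 = 1: r = r^2 * 33 mod 37 = 9^2 * 33 = 7*33 = 9
  -> s = B^a = 9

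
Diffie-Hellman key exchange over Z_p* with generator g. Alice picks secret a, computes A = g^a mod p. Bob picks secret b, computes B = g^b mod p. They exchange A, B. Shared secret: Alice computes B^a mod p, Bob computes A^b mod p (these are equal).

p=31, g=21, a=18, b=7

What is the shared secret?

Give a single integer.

A = 21^18 mod 31  (bits of 18 = 10010)
  bit 0 = 1: r = r^2 * 21 mod 31 = 1^2 * 21 = 1*21 = 21
  bit 1 = 0: r = r^2 mod 31 = 21^2 = 7
  bit 2 = 0: r = r^2 mod 31 = 7^2 = 18
  bit 3 = 1: r = r^2 * 21 mod 31 = 18^2 * 21 = 14*21 = 15
  bit 4 = 0: r = r^2 mod 31 = 15^2 = 8
  -> A = 8
B = 21^7 mod 31  (bits of 7 = 111)
  bit 0 = 1: r = r^2 * 21 mod 31 = 1^2 * 21 = 1*21 = 21
  bit 1 = 1: r = r^2 * 21 mod 31 = 21^2 * 21 = 7*21 = 23
  bit 2 = 1: r = r^2 * 21 mod 31 = 23^2 * 21 = 2*21 = 11
  -> B = 11
s = B^a = 11^18 mod 31  (bits of 18 = 10010)
  bit 0 = 1: r = r^2 * 11 mod 31 = 1^2 * 11 = 1*11 = 11
  bit 1 = 0: r = r^2 mod 31 = 11^2 = 28
  bit 2 = 0: r = r^2 mod 31 = 28^2 = 9
  bit 3 = 1: r = r^2 * 11 mod 31 = 9^2 * 11 = 19*11 = 23
  bit 4 = 0: r = r^2 mod 31 = 23^2 = 2
  -> s = B^a = 2

Answer: 2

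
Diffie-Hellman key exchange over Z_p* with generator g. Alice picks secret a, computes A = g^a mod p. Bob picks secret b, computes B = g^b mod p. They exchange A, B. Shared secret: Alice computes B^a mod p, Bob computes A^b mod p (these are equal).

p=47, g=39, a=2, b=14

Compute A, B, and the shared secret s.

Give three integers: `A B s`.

Answer: 17 3 9

Derivation:
A = 39^2 mod 47  (bits of 2 = 10)
  bit 0 = 1: r = r^2 * 39 mod 47 = 1^2 * 39 = 1*39 = 39
  bit 1 = 0: r = r^2 mod 47 = 39^2 = 17
  -> A = 17
B = 39^14 mod 47  (bits of 14 = 1110)
  bit 0 = 1: r = r^2 * 39 mod 47 = 1^2 * 39 = 1*39 = 39
  bit 1 = 1: r = r^2 * 39 mod 47 = 39^2 * 39 = 17*39 = 5
  bit 2 = 1: r = r^2 * 39 mod 47 = 5^2 * 39 = 25*39 = 35
  bit 3 = 0: r = r^2 mod 47 = 35^2 = 3
  -> B = 3
s = B^a = 3^2 mod 47  (bits of 2 = 10)
  bit 0 = 1: r = r^2 * 3 mod 47 = 1^2 * 3 = 1*3 = 3
  bit 1 = 0: r = r^2 mod 47 = 3^2 = 9
  -> s = B^a = 9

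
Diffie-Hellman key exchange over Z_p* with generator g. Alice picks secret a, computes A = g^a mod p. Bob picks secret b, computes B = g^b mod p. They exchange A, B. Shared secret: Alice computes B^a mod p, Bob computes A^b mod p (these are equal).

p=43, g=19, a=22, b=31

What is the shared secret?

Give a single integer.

A = 19^22 mod 43  (bits of 22 = 10110)
  bit 0 = 1: r = r^2 * 19 mod 43 = 1^2 * 19 = 1*19 = 19
  bit 1 = 0: r = r^2 mod 43 = 19^2 = 17
  bit 2 = 1: r = r^2 * 19 mod 43 = 17^2 * 19 = 31*19 = 30
  bit 3 = 1: r = r^2 * 19 mod 43 = 30^2 * 19 = 40*19 = 29
  bit 4 = 0: r = r^2 mod 43 = 29^2 = 24
  -> A = 24
B = 19^31 mod 43  (bits of 31 = 11111)
  bit 0 = 1: r = r^2 * 19 mod 43 = 1^2 * 19 = 1*19 = 19
  bit 1 = 1: r = r^2 * 19 mod 43 = 19^2 * 19 = 17*19 = 22
  bit 2 = 1: r = r^2 * 19 mod 43 = 22^2 * 19 = 11*19 = 37
  bit 3 = 1: r = r^2 * 19 mod 43 = 37^2 * 19 = 36*19 = 39
  bit 4 = 1: r = r^2 * 19 mod 43 = 39^2 * 19 = 16*19 = 3
  -> B = 3
s = B^a = 3^22 mod 43  (bits of 22 = 10110)
  bit 0 = 1: r = r^2 * 3 mod 43 = 1^2 * 3 = 1*3 = 3
  bit 1 = 0: r = r^2 mod 43 = 3^2 = 9
  bit 2 = 1: r = r^2 * 3 mod 43 = 9^2 * 3 = 38*3 = 28
  bit 3 = 1: r = r^2 * 3 mod 43 = 28^2 * 3 = 10*3 = 30
  bit 4 = 0: r = r^2 mod 43 = 30^2 = 40
  -> s = B^a = 40

Answer: 40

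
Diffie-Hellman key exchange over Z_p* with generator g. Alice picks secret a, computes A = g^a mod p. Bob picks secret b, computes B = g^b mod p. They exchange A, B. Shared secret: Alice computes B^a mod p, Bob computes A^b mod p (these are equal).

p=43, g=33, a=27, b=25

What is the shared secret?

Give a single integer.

Answer: 32

Derivation:
A = 33^27 mod 43  (bits of 27 = 11011)
  bit 0 = 1: r = r^2 * 33 mod 43 = 1^2 * 33 = 1*33 = 33
  bit 1 = 1: r = r^2 * 33 mod 43 = 33^2 * 33 = 14*33 = 32
  bit 2 = 0: r = r^2 mod 43 = 32^2 = 35
  bit 3 = 1: r = r^2 * 33 mod 43 = 35^2 * 33 = 21*33 = 5
  bit 4 = 1: r = r^2 * 33 mod 43 = 5^2 * 33 = 25*33 = 8
  -> A = 8
B = 33^25 mod 43  (bits of 25 = 11001)
  bit 0 = 1: r = r^2 * 33 mod 43 = 1^2 * 33 = 1*33 = 33
  bit 1 = 1: r = r^2 * 33 mod 43 = 33^2 * 33 = 14*33 = 32
  bit 2 = 0: r = r^2 mod 43 = 32^2 = 35
  bit 3 = 0: r = r^2 mod 43 = 35^2 = 21
  bit 4 = 1: r = r^2 * 33 mod 43 = 21^2 * 33 = 11*33 = 19
  -> B = 19
s = B^a = 19^27 mod 43  (bits of 27 = 11011)
  bit 0 = 1: r = r^2 * 19 mod 43 = 1^2 * 19 = 1*19 = 19
  bit 1 = 1: r = r^2 * 19 mod 43 = 19^2 * 19 = 17*19 = 22
  bit 2 = 0: r = r^2 mod 43 = 22^2 = 11
  bit 3 = 1: r = r^2 * 19 mod 43 = 11^2 * 19 = 35*19 = 20
  bit 4 = 1: r = r^2 * 19 mod 43 = 20^2 * 19 = 13*19 = 32
  -> s = B^a = 32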